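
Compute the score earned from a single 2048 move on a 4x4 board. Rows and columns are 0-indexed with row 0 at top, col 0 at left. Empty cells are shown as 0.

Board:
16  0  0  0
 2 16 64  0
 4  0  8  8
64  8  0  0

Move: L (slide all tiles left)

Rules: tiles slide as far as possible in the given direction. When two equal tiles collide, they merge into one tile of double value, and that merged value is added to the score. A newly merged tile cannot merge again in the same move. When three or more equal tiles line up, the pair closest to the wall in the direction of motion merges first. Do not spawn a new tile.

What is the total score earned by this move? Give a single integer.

Answer: 16

Derivation:
Slide left:
row 0: [16, 0, 0, 0] -> [16, 0, 0, 0]  score +0 (running 0)
row 1: [2, 16, 64, 0] -> [2, 16, 64, 0]  score +0 (running 0)
row 2: [4, 0, 8, 8] -> [4, 16, 0, 0]  score +16 (running 16)
row 3: [64, 8, 0, 0] -> [64, 8, 0, 0]  score +0 (running 16)
Board after move:
16  0  0  0
 2 16 64  0
 4 16  0  0
64  8  0  0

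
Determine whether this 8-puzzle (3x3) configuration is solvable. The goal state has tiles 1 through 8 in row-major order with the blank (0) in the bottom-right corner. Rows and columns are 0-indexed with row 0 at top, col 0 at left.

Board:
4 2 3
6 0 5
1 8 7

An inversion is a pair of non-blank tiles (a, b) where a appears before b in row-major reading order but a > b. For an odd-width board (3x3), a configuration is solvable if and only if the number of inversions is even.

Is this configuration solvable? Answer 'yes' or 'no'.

Inversions (pairs i<j in row-major order where tile[i] > tile[j] > 0): 9
9 is odd, so the puzzle is not solvable.

Answer: no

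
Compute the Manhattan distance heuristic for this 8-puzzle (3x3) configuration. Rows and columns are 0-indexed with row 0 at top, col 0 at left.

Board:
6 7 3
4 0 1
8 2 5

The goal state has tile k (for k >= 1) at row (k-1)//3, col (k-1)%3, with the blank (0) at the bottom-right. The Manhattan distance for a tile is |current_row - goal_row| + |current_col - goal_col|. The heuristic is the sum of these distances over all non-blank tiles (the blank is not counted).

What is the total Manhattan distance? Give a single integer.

Tile 6: at (0,0), goal (1,2), distance |0-1|+|0-2| = 3
Tile 7: at (0,1), goal (2,0), distance |0-2|+|1-0| = 3
Tile 3: at (0,2), goal (0,2), distance |0-0|+|2-2| = 0
Tile 4: at (1,0), goal (1,0), distance |1-1|+|0-0| = 0
Tile 1: at (1,2), goal (0,0), distance |1-0|+|2-0| = 3
Tile 8: at (2,0), goal (2,1), distance |2-2|+|0-1| = 1
Tile 2: at (2,1), goal (0,1), distance |2-0|+|1-1| = 2
Tile 5: at (2,2), goal (1,1), distance |2-1|+|2-1| = 2
Sum: 3 + 3 + 0 + 0 + 3 + 1 + 2 + 2 = 14

Answer: 14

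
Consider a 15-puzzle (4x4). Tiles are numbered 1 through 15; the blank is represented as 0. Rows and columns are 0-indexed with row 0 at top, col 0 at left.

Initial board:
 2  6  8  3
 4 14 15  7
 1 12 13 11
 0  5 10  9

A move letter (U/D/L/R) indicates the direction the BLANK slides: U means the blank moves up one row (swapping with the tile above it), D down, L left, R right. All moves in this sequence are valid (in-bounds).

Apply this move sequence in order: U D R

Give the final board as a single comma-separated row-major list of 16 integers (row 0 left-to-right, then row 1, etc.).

Answer: 2, 6, 8, 3, 4, 14, 15, 7, 1, 12, 13, 11, 5, 0, 10, 9

Derivation:
After move 1 (U):
 2  6  8  3
 4 14 15  7
 0 12 13 11
 1  5 10  9

After move 2 (D):
 2  6  8  3
 4 14 15  7
 1 12 13 11
 0  5 10  9

After move 3 (R):
 2  6  8  3
 4 14 15  7
 1 12 13 11
 5  0 10  9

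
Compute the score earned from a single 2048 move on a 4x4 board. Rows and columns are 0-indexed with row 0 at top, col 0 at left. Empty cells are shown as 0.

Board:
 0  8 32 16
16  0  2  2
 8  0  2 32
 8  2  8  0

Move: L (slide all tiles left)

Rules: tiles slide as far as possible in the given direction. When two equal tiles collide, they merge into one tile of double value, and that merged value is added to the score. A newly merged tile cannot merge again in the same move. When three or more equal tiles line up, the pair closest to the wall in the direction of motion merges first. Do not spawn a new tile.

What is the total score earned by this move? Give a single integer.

Slide left:
row 0: [0, 8, 32, 16] -> [8, 32, 16, 0]  score +0 (running 0)
row 1: [16, 0, 2, 2] -> [16, 4, 0, 0]  score +4 (running 4)
row 2: [8, 0, 2, 32] -> [8, 2, 32, 0]  score +0 (running 4)
row 3: [8, 2, 8, 0] -> [8, 2, 8, 0]  score +0 (running 4)
Board after move:
 8 32 16  0
16  4  0  0
 8  2 32  0
 8  2  8  0

Answer: 4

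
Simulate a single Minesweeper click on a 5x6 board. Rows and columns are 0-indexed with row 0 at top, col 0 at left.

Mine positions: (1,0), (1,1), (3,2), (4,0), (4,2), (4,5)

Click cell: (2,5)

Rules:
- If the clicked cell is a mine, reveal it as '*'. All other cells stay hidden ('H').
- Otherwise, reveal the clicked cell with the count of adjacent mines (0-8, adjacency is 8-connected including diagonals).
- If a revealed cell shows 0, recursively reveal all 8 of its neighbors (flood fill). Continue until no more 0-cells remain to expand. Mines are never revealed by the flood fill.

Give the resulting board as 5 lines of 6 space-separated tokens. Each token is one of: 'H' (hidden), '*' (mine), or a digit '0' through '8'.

H H 1 0 0 0
H H 1 0 0 0
H H 2 1 0 0
H H H 2 1 1
H H H H H H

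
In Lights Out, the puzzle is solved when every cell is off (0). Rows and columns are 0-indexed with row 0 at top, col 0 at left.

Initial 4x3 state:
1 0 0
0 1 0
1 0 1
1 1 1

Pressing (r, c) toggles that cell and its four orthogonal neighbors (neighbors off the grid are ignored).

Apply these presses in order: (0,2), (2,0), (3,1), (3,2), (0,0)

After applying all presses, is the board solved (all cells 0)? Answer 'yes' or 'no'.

After press 1 at (0,2):
1 1 1
0 1 1
1 0 1
1 1 1

After press 2 at (2,0):
1 1 1
1 1 1
0 1 1
0 1 1

After press 3 at (3,1):
1 1 1
1 1 1
0 0 1
1 0 0

After press 4 at (3,2):
1 1 1
1 1 1
0 0 0
1 1 1

After press 5 at (0,0):
0 0 1
0 1 1
0 0 0
1 1 1

Lights still on: 6

Answer: no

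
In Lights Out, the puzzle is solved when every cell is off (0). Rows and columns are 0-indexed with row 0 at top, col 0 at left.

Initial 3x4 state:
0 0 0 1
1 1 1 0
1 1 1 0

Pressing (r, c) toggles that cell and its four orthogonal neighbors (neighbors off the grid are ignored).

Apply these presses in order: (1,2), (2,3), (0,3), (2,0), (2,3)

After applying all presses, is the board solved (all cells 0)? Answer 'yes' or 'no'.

Answer: yes

Derivation:
After press 1 at (1,2):
0 0 1 1
1 0 0 1
1 1 0 0

After press 2 at (2,3):
0 0 1 1
1 0 0 0
1 1 1 1

After press 3 at (0,3):
0 0 0 0
1 0 0 1
1 1 1 1

After press 4 at (2,0):
0 0 0 0
0 0 0 1
0 0 1 1

After press 5 at (2,3):
0 0 0 0
0 0 0 0
0 0 0 0

Lights still on: 0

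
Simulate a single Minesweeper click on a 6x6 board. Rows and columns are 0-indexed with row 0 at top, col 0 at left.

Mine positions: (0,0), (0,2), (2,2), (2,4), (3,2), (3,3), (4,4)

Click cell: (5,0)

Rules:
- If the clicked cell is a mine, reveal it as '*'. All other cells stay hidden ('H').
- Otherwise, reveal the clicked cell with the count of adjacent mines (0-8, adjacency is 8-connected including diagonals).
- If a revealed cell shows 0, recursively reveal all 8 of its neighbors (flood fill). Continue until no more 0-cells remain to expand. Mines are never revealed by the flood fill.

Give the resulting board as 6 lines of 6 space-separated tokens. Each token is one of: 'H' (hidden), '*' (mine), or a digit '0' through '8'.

H H H H H H
1 3 H H H H
0 2 H H H H
0 2 H H H H
0 1 2 3 H H
0 0 0 1 H H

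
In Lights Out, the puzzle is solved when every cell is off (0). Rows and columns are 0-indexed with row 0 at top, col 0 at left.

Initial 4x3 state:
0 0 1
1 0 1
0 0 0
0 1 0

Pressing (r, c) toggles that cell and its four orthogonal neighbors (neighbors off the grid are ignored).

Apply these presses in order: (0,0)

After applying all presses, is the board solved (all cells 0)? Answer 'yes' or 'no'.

After press 1 at (0,0):
1 1 1
0 0 1
0 0 0
0 1 0

Lights still on: 5

Answer: no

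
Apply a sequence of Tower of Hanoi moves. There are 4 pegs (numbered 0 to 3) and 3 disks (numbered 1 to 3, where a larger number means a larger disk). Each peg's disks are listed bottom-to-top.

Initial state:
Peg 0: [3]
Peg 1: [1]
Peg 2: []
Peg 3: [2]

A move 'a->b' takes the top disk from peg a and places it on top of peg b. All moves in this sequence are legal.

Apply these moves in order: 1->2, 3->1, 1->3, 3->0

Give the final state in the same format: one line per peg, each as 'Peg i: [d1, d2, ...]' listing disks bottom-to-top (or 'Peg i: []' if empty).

Answer: Peg 0: [3, 2]
Peg 1: []
Peg 2: [1]
Peg 3: []

Derivation:
After move 1 (1->2):
Peg 0: [3]
Peg 1: []
Peg 2: [1]
Peg 3: [2]

After move 2 (3->1):
Peg 0: [3]
Peg 1: [2]
Peg 2: [1]
Peg 3: []

After move 3 (1->3):
Peg 0: [3]
Peg 1: []
Peg 2: [1]
Peg 3: [2]

After move 4 (3->0):
Peg 0: [3, 2]
Peg 1: []
Peg 2: [1]
Peg 3: []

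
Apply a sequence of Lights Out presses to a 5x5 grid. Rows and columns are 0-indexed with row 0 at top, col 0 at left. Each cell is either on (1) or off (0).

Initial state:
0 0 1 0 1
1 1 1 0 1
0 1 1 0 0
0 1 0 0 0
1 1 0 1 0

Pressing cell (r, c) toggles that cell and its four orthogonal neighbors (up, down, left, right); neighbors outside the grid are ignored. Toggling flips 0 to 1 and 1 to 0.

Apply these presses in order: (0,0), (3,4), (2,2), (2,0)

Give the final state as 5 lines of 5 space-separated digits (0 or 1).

After press 1 at (0,0):
1 1 1 0 1
0 1 1 0 1
0 1 1 0 0
0 1 0 0 0
1 1 0 1 0

After press 2 at (3,4):
1 1 1 0 1
0 1 1 0 1
0 1 1 0 1
0 1 0 1 1
1 1 0 1 1

After press 3 at (2,2):
1 1 1 0 1
0 1 0 0 1
0 0 0 1 1
0 1 1 1 1
1 1 0 1 1

After press 4 at (2,0):
1 1 1 0 1
1 1 0 0 1
1 1 0 1 1
1 1 1 1 1
1 1 0 1 1

Answer: 1 1 1 0 1
1 1 0 0 1
1 1 0 1 1
1 1 1 1 1
1 1 0 1 1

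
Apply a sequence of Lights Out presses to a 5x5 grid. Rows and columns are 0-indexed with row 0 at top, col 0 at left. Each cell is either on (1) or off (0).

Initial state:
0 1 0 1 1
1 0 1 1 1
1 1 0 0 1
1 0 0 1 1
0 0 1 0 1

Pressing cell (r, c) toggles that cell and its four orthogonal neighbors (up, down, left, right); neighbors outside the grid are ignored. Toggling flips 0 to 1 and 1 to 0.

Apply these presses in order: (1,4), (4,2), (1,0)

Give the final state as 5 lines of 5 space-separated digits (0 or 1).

Answer: 1 1 0 1 0
0 1 1 0 0
0 1 0 0 0
1 0 1 1 1
0 1 0 1 1

Derivation:
After press 1 at (1,4):
0 1 0 1 0
1 0 1 0 0
1 1 0 0 0
1 0 0 1 1
0 0 1 0 1

After press 2 at (4,2):
0 1 0 1 0
1 0 1 0 0
1 1 0 0 0
1 0 1 1 1
0 1 0 1 1

After press 3 at (1,0):
1 1 0 1 0
0 1 1 0 0
0 1 0 0 0
1 0 1 1 1
0 1 0 1 1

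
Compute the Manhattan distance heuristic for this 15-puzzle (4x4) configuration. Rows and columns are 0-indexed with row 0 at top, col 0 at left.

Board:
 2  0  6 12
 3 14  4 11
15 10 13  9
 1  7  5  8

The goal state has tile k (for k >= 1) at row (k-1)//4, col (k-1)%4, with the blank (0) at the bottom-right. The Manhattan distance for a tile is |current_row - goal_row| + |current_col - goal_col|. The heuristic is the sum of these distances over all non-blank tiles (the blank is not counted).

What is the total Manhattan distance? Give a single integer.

Tile 2: at (0,0), goal (0,1), distance |0-0|+|0-1| = 1
Tile 6: at (0,2), goal (1,1), distance |0-1|+|2-1| = 2
Tile 12: at (0,3), goal (2,3), distance |0-2|+|3-3| = 2
Tile 3: at (1,0), goal (0,2), distance |1-0|+|0-2| = 3
Tile 14: at (1,1), goal (3,1), distance |1-3|+|1-1| = 2
Tile 4: at (1,2), goal (0,3), distance |1-0|+|2-3| = 2
Tile 11: at (1,3), goal (2,2), distance |1-2|+|3-2| = 2
Tile 15: at (2,0), goal (3,2), distance |2-3|+|0-2| = 3
Tile 10: at (2,1), goal (2,1), distance |2-2|+|1-1| = 0
Tile 13: at (2,2), goal (3,0), distance |2-3|+|2-0| = 3
Tile 9: at (2,3), goal (2,0), distance |2-2|+|3-0| = 3
Tile 1: at (3,0), goal (0,0), distance |3-0|+|0-0| = 3
Tile 7: at (3,1), goal (1,2), distance |3-1|+|1-2| = 3
Tile 5: at (3,2), goal (1,0), distance |3-1|+|2-0| = 4
Tile 8: at (3,3), goal (1,3), distance |3-1|+|3-3| = 2
Sum: 1 + 2 + 2 + 3 + 2 + 2 + 2 + 3 + 0 + 3 + 3 + 3 + 3 + 4 + 2 = 35

Answer: 35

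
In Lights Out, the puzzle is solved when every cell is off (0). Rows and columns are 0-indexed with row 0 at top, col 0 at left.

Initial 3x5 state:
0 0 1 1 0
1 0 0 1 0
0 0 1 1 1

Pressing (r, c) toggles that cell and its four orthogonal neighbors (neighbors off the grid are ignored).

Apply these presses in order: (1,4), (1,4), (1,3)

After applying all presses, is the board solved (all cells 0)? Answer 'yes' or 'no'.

Answer: no

Derivation:
After press 1 at (1,4):
0 0 1 1 1
1 0 0 0 1
0 0 1 1 0

After press 2 at (1,4):
0 0 1 1 0
1 0 0 1 0
0 0 1 1 1

After press 3 at (1,3):
0 0 1 0 0
1 0 1 0 1
0 0 1 0 1

Lights still on: 6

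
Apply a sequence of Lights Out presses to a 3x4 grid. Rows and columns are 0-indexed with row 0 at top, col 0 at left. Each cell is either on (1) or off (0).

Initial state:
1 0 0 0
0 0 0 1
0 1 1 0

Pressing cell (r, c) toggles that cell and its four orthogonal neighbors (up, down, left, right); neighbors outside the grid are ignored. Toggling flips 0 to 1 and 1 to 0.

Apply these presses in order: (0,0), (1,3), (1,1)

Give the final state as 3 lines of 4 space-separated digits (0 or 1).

Answer: 0 0 0 1
0 1 0 0
0 0 1 1

Derivation:
After press 1 at (0,0):
0 1 0 0
1 0 0 1
0 1 1 0

After press 2 at (1,3):
0 1 0 1
1 0 1 0
0 1 1 1

After press 3 at (1,1):
0 0 0 1
0 1 0 0
0 0 1 1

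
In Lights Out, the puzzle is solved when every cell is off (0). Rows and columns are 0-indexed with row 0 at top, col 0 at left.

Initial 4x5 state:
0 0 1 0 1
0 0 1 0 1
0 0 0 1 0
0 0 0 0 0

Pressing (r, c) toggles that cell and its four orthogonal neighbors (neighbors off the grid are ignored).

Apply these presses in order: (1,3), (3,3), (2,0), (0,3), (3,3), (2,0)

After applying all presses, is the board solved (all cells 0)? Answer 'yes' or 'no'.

Answer: yes

Derivation:
After press 1 at (1,3):
0 0 1 1 1
0 0 0 1 0
0 0 0 0 0
0 0 0 0 0

After press 2 at (3,3):
0 0 1 1 1
0 0 0 1 0
0 0 0 1 0
0 0 1 1 1

After press 3 at (2,0):
0 0 1 1 1
1 0 0 1 0
1 1 0 1 0
1 0 1 1 1

After press 4 at (0,3):
0 0 0 0 0
1 0 0 0 0
1 1 0 1 0
1 0 1 1 1

After press 5 at (3,3):
0 0 0 0 0
1 0 0 0 0
1 1 0 0 0
1 0 0 0 0

After press 6 at (2,0):
0 0 0 0 0
0 0 0 0 0
0 0 0 0 0
0 0 0 0 0

Lights still on: 0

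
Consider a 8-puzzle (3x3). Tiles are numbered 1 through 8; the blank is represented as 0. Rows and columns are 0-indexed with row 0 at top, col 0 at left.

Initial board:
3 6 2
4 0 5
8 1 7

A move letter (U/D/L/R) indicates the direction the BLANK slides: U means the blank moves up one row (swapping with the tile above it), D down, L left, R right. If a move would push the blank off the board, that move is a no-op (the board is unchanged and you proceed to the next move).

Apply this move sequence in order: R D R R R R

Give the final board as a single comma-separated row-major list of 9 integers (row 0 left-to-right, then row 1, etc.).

After move 1 (R):
3 6 2
4 5 0
8 1 7

After move 2 (D):
3 6 2
4 5 7
8 1 0

After move 3 (R):
3 6 2
4 5 7
8 1 0

After move 4 (R):
3 6 2
4 5 7
8 1 0

After move 5 (R):
3 6 2
4 5 7
8 1 0

After move 6 (R):
3 6 2
4 5 7
8 1 0

Answer: 3, 6, 2, 4, 5, 7, 8, 1, 0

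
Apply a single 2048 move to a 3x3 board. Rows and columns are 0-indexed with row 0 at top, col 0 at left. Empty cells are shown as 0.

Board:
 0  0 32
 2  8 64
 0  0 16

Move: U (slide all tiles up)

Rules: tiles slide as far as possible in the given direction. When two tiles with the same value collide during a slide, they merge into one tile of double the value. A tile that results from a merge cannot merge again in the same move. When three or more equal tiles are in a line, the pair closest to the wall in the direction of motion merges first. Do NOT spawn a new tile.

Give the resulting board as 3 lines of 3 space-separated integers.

Answer:  2  8 32
 0  0 64
 0  0 16

Derivation:
Slide up:
col 0: [0, 2, 0] -> [2, 0, 0]
col 1: [0, 8, 0] -> [8, 0, 0]
col 2: [32, 64, 16] -> [32, 64, 16]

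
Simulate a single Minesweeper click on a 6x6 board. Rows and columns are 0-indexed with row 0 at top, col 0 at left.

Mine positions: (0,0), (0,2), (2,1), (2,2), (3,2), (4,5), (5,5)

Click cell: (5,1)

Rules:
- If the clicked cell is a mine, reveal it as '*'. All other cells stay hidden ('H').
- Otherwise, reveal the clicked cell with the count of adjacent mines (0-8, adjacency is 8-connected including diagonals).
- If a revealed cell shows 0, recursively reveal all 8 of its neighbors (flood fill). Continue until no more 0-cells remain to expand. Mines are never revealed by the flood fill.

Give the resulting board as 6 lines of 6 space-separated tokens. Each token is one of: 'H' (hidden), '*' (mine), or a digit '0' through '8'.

H H H H H H
H H H H H H
H H H H H H
1 3 H H H H
0 1 1 1 2 H
0 0 0 0 2 H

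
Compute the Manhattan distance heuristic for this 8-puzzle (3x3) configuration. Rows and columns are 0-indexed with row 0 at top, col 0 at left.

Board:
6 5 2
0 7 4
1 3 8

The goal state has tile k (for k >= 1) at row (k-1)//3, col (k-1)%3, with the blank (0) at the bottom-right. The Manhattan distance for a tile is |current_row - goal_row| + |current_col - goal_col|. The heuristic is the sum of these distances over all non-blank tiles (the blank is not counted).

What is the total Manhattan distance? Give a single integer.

Answer: 15

Derivation:
Tile 6: at (0,0), goal (1,2), distance |0-1|+|0-2| = 3
Tile 5: at (0,1), goal (1,1), distance |0-1|+|1-1| = 1
Tile 2: at (0,2), goal (0,1), distance |0-0|+|2-1| = 1
Tile 7: at (1,1), goal (2,0), distance |1-2|+|1-0| = 2
Tile 4: at (1,2), goal (1,0), distance |1-1|+|2-0| = 2
Tile 1: at (2,0), goal (0,0), distance |2-0|+|0-0| = 2
Tile 3: at (2,1), goal (0,2), distance |2-0|+|1-2| = 3
Tile 8: at (2,2), goal (2,1), distance |2-2|+|2-1| = 1
Sum: 3 + 1 + 1 + 2 + 2 + 2 + 3 + 1 = 15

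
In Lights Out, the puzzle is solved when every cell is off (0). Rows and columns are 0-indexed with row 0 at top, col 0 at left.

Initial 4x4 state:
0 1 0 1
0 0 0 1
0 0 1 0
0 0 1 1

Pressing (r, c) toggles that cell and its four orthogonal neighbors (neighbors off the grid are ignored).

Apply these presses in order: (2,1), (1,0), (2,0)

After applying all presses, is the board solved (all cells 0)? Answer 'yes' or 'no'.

Answer: no

Derivation:
After press 1 at (2,1):
0 1 0 1
0 1 0 1
1 1 0 0
0 1 1 1

After press 2 at (1,0):
1 1 0 1
1 0 0 1
0 1 0 0
0 1 1 1

After press 3 at (2,0):
1 1 0 1
0 0 0 1
1 0 0 0
1 1 1 1

Lights still on: 9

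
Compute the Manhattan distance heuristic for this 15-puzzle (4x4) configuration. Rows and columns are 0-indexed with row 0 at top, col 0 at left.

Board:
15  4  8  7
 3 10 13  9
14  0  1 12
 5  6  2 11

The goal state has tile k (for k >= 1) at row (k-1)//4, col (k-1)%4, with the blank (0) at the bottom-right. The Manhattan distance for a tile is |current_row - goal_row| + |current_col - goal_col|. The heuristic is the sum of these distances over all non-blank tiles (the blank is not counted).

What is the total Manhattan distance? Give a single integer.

Tile 15: at (0,0), goal (3,2), distance |0-3|+|0-2| = 5
Tile 4: at (0,1), goal (0,3), distance |0-0|+|1-3| = 2
Tile 8: at (0,2), goal (1,3), distance |0-1|+|2-3| = 2
Tile 7: at (0,3), goal (1,2), distance |0-1|+|3-2| = 2
Tile 3: at (1,0), goal (0,2), distance |1-0|+|0-2| = 3
Tile 10: at (1,1), goal (2,1), distance |1-2|+|1-1| = 1
Tile 13: at (1,2), goal (3,0), distance |1-3|+|2-0| = 4
Tile 9: at (1,3), goal (2,0), distance |1-2|+|3-0| = 4
Tile 14: at (2,0), goal (3,1), distance |2-3|+|0-1| = 2
Tile 1: at (2,2), goal (0,0), distance |2-0|+|2-0| = 4
Tile 12: at (2,3), goal (2,3), distance |2-2|+|3-3| = 0
Tile 5: at (3,0), goal (1,0), distance |3-1|+|0-0| = 2
Tile 6: at (3,1), goal (1,1), distance |3-1|+|1-1| = 2
Tile 2: at (3,2), goal (0,1), distance |3-0|+|2-1| = 4
Tile 11: at (3,3), goal (2,2), distance |3-2|+|3-2| = 2
Sum: 5 + 2 + 2 + 2 + 3 + 1 + 4 + 4 + 2 + 4 + 0 + 2 + 2 + 4 + 2 = 39

Answer: 39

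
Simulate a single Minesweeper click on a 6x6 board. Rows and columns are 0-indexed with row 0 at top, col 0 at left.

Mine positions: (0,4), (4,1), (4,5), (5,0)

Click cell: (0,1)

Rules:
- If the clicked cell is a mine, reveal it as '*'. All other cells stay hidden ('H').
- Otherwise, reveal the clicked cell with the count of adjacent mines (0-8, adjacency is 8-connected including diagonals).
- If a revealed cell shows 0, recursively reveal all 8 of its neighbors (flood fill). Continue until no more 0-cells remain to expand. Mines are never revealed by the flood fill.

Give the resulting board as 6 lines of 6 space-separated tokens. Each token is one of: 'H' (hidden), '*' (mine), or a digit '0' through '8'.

0 0 0 1 H H
0 0 0 1 1 1
0 0 0 0 0 0
1 1 1 0 1 1
H H 1 0 1 H
H H 1 0 1 H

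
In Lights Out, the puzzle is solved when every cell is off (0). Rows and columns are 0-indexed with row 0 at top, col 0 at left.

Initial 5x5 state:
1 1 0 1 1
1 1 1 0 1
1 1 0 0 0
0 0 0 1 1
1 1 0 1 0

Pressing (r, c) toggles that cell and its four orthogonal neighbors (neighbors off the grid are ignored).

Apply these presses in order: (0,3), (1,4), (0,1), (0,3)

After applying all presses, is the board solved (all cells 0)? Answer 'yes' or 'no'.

Answer: no

Derivation:
After press 1 at (0,3):
1 1 1 0 0
1 1 1 1 1
1 1 0 0 0
0 0 0 1 1
1 1 0 1 0

After press 2 at (1,4):
1 1 1 0 1
1 1 1 0 0
1 1 0 0 1
0 0 0 1 1
1 1 0 1 0

After press 3 at (0,1):
0 0 0 0 1
1 0 1 0 0
1 1 0 0 1
0 0 0 1 1
1 1 0 1 0

After press 4 at (0,3):
0 0 1 1 0
1 0 1 1 0
1 1 0 0 1
0 0 0 1 1
1 1 0 1 0

Lights still on: 13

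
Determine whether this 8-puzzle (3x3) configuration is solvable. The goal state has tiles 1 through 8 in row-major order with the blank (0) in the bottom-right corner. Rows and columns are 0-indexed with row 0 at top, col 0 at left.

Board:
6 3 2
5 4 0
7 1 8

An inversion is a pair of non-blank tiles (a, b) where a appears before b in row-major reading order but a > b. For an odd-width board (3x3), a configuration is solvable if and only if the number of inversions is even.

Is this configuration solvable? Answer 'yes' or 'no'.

Inversions (pairs i<j in row-major order where tile[i] > tile[j] > 0): 12
12 is even, so the puzzle is solvable.

Answer: yes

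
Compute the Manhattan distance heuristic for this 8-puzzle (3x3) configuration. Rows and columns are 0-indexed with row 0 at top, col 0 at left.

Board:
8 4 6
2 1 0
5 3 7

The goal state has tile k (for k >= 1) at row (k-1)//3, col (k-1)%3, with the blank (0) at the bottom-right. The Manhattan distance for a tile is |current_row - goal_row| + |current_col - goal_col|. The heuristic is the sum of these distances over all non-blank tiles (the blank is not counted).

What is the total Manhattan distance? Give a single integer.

Answer: 17

Derivation:
Tile 8: (0,0)->(2,1) = 3
Tile 4: (0,1)->(1,0) = 2
Tile 6: (0,2)->(1,2) = 1
Tile 2: (1,0)->(0,1) = 2
Tile 1: (1,1)->(0,0) = 2
Tile 5: (2,0)->(1,1) = 2
Tile 3: (2,1)->(0,2) = 3
Tile 7: (2,2)->(2,0) = 2
Sum: 3 + 2 + 1 + 2 + 2 + 2 + 3 + 2 = 17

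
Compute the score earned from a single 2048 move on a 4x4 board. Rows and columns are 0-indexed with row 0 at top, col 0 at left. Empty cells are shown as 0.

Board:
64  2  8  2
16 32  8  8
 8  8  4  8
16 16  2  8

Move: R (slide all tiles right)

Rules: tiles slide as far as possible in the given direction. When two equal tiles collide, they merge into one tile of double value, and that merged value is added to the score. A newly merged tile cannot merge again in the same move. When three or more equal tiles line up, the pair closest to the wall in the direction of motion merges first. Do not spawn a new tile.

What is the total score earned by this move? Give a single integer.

Answer: 64

Derivation:
Slide right:
row 0: [64, 2, 8, 2] -> [64, 2, 8, 2]  score +0 (running 0)
row 1: [16, 32, 8, 8] -> [0, 16, 32, 16]  score +16 (running 16)
row 2: [8, 8, 4, 8] -> [0, 16, 4, 8]  score +16 (running 32)
row 3: [16, 16, 2, 8] -> [0, 32, 2, 8]  score +32 (running 64)
Board after move:
64  2  8  2
 0 16 32 16
 0 16  4  8
 0 32  2  8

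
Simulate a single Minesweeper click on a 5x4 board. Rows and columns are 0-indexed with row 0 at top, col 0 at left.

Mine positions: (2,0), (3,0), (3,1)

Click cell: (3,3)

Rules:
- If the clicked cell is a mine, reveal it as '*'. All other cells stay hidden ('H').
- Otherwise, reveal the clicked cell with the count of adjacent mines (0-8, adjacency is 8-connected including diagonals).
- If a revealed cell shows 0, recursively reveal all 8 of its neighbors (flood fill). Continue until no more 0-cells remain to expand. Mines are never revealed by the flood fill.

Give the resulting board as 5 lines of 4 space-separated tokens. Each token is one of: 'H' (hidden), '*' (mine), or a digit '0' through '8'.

0 0 0 0
1 1 0 0
H 3 1 0
H H 1 0
H H 1 0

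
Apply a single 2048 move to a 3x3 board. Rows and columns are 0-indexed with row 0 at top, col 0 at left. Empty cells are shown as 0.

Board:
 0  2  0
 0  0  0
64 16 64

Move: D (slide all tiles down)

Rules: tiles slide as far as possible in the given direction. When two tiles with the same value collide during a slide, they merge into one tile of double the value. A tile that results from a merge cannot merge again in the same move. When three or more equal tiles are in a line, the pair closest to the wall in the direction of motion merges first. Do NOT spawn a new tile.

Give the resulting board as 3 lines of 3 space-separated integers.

Slide down:
col 0: [0, 0, 64] -> [0, 0, 64]
col 1: [2, 0, 16] -> [0, 2, 16]
col 2: [0, 0, 64] -> [0, 0, 64]

Answer:  0  0  0
 0  2  0
64 16 64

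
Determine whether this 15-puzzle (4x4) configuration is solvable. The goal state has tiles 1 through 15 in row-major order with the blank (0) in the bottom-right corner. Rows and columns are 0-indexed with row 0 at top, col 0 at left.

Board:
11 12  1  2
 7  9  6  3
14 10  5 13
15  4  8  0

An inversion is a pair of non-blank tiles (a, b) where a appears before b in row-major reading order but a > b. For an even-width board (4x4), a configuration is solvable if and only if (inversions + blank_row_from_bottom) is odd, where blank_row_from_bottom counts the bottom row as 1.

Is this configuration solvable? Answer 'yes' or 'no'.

Answer: no

Derivation:
Inversions: 45
Blank is in row 3 (0-indexed from top), which is row 1 counting from the bottom (bottom = 1).
45 + 1 = 46, which is even, so the puzzle is not solvable.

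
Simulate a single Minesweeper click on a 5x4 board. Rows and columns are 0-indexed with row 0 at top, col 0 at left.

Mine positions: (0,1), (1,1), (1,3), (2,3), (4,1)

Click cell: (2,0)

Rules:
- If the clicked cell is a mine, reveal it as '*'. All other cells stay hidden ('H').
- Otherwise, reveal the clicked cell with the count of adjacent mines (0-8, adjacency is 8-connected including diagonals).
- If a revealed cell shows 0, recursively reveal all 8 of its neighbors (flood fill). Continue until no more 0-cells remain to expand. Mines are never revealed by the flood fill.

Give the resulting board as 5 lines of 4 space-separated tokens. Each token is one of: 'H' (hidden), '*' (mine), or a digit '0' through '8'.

H H H H
H H H H
1 H H H
H H H H
H H H H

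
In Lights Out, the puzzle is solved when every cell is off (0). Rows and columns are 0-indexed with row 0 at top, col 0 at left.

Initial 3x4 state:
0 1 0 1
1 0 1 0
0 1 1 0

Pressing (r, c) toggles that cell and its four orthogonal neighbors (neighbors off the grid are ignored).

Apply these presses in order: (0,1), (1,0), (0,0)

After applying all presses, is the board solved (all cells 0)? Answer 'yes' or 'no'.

Answer: no

Derivation:
After press 1 at (0,1):
1 0 1 1
1 1 1 0
0 1 1 0

After press 2 at (1,0):
0 0 1 1
0 0 1 0
1 1 1 0

After press 3 at (0,0):
1 1 1 1
1 0 1 0
1 1 1 0

Lights still on: 9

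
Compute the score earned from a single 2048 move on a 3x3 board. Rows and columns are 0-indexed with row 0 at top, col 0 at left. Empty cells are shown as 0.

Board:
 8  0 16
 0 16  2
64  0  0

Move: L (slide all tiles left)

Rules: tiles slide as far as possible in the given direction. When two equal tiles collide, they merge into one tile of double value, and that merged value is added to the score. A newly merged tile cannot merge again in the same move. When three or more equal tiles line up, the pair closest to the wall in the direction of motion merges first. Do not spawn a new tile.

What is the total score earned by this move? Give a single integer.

Slide left:
row 0: [8, 0, 16] -> [8, 16, 0]  score +0 (running 0)
row 1: [0, 16, 2] -> [16, 2, 0]  score +0 (running 0)
row 2: [64, 0, 0] -> [64, 0, 0]  score +0 (running 0)
Board after move:
 8 16  0
16  2  0
64  0  0

Answer: 0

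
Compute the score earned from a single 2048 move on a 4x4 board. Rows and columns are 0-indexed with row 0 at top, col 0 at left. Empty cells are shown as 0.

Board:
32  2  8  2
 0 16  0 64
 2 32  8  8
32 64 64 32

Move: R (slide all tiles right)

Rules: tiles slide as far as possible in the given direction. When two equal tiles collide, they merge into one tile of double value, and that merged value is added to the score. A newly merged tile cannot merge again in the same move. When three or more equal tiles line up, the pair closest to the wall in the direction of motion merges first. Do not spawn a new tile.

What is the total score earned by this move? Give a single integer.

Slide right:
row 0: [32, 2, 8, 2] -> [32, 2, 8, 2]  score +0 (running 0)
row 1: [0, 16, 0, 64] -> [0, 0, 16, 64]  score +0 (running 0)
row 2: [2, 32, 8, 8] -> [0, 2, 32, 16]  score +16 (running 16)
row 3: [32, 64, 64, 32] -> [0, 32, 128, 32]  score +128 (running 144)
Board after move:
 32   2   8   2
  0   0  16  64
  0   2  32  16
  0  32 128  32

Answer: 144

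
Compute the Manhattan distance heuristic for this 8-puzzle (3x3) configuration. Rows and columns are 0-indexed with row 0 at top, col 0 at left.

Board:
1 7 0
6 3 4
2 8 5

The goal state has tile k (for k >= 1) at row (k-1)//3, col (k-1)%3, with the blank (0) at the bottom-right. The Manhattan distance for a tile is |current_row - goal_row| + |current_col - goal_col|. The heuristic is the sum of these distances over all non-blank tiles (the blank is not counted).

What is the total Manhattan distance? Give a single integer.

Answer: 14

Derivation:
Tile 1: (0,0)->(0,0) = 0
Tile 7: (0,1)->(2,0) = 3
Tile 6: (1,0)->(1,2) = 2
Tile 3: (1,1)->(0,2) = 2
Tile 4: (1,2)->(1,0) = 2
Tile 2: (2,0)->(0,1) = 3
Tile 8: (2,1)->(2,1) = 0
Tile 5: (2,2)->(1,1) = 2
Sum: 0 + 3 + 2 + 2 + 2 + 3 + 0 + 2 = 14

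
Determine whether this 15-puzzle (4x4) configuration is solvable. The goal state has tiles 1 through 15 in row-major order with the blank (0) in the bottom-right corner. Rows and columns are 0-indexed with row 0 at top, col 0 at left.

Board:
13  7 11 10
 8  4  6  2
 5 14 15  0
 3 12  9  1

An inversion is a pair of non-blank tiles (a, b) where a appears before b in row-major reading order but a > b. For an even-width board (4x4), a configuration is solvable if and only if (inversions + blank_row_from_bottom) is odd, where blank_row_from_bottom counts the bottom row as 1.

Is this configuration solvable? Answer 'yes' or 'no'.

Inversions: 63
Blank is in row 2 (0-indexed from top), which is row 2 counting from the bottom (bottom = 1).
63 + 2 = 65, which is odd, so the puzzle is solvable.

Answer: yes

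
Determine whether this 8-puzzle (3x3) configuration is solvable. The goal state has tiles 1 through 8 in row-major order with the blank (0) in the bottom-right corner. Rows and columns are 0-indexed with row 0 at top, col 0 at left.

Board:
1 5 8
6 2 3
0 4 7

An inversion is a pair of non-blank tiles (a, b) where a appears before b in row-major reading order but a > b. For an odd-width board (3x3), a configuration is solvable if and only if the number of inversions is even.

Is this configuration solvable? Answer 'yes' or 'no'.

Answer: no

Derivation:
Inversions (pairs i<j in row-major order where tile[i] > tile[j] > 0): 11
11 is odd, so the puzzle is not solvable.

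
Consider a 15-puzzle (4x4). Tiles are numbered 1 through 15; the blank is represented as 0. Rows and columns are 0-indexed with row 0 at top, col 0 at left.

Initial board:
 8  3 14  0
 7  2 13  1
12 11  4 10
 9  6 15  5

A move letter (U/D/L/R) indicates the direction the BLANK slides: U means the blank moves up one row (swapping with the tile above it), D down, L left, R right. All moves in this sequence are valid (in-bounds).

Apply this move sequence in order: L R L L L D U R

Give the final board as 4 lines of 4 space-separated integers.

Answer:  8  0  3 14
 7  2 13  1
12 11  4 10
 9  6 15  5

Derivation:
After move 1 (L):
 8  3  0 14
 7  2 13  1
12 11  4 10
 9  6 15  5

After move 2 (R):
 8  3 14  0
 7  2 13  1
12 11  4 10
 9  6 15  5

After move 3 (L):
 8  3  0 14
 7  2 13  1
12 11  4 10
 9  6 15  5

After move 4 (L):
 8  0  3 14
 7  2 13  1
12 11  4 10
 9  6 15  5

After move 5 (L):
 0  8  3 14
 7  2 13  1
12 11  4 10
 9  6 15  5

After move 6 (D):
 7  8  3 14
 0  2 13  1
12 11  4 10
 9  6 15  5

After move 7 (U):
 0  8  3 14
 7  2 13  1
12 11  4 10
 9  6 15  5

After move 8 (R):
 8  0  3 14
 7  2 13  1
12 11  4 10
 9  6 15  5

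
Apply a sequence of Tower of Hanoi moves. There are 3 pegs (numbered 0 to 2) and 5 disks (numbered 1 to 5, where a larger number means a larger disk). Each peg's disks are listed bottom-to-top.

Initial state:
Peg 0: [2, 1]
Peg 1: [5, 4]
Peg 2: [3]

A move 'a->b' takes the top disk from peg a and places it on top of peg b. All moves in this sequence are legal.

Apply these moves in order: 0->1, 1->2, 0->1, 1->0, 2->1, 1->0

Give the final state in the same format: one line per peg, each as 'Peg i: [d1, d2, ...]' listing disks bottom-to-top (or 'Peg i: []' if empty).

After move 1 (0->1):
Peg 0: [2]
Peg 1: [5, 4, 1]
Peg 2: [3]

After move 2 (1->2):
Peg 0: [2]
Peg 1: [5, 4]
Peg 2: [3, 1]

After move 3 (0->1):
Peg 0: []
Peg 1: [5, 4, 2]
Peg 2: [3, 1]

After move 4 (1->0):
Peg 0: [2]
Peg 1: [5, 4]
Peg 2: [3, 1]

After move 5 (2->1):
Peg 0: [2]
Peg 1: [5, 4, 1]
Peg 2: [3]

After move 6 (1->0):
Peg 0: [2, 1]
Peg 1: [5, 4]
Peg 2: [3]

Answer: Peg 0: [2, 1]
Peg 1: [5, 4]
Peg 2: [3]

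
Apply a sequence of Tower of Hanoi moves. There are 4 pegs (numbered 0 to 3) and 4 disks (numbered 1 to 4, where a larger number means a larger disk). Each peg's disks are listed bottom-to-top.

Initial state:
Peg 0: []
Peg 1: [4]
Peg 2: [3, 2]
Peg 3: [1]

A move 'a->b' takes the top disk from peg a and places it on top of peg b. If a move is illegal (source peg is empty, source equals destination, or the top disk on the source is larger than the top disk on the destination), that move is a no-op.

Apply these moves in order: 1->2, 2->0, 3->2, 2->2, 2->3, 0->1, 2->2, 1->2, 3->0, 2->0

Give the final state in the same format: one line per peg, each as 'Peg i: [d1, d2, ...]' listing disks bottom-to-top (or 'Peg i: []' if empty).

After move 1 (1->2):
Peg 0: []
Peg 1: [4]
Peg 2: [3, 2]
Peg 3: [1]

After move 2 (2->0):
Peg 0: [2]
Peg 1: [4]
Peg 2: [3]
Peg 3: [1]

After move 3 (3->2):
Peg 0: [2]
Peg 1: [4]
Peg 2: [3, 1]
Peg 3: []

After move 4 (2->2):
Peg 0: [2]
Peg 1: [4]
Peg 2: [3, 1]
Peg 3: []

After move 5 (2->3):
Peg 0: [2]
Peg 1: [4]
Peg 2: [3]
Peg 3: [1]

After move 6 (0->1):
Peg 0: []
Peg 1: [4, 2]
Peg 2: [3]
Peg 3: [1]

After move 7 (2->2):
Peg 0: []
Peg 1: [4, 2]
Peg 2: [3]
Peg 3: [1]

After move 8 (1->2):
Peg 0: []
Peg 1: [4]
Peg 2: [3, 2]
Peg 3: [1]

After move 9 (3->0):
Peg 0: [1]
Peg 1: [4]
Peg 2: [3, 2]
Peg 3: []

After move 10 (2->0):
Peg 0: [1]
Peg 1: [4]
Peg 2: [3, 2]
Peg 3: []

Answer: Peg 0: [1]
Peg 1: [4]
Peg 2: [3, 2]
Peg 3: []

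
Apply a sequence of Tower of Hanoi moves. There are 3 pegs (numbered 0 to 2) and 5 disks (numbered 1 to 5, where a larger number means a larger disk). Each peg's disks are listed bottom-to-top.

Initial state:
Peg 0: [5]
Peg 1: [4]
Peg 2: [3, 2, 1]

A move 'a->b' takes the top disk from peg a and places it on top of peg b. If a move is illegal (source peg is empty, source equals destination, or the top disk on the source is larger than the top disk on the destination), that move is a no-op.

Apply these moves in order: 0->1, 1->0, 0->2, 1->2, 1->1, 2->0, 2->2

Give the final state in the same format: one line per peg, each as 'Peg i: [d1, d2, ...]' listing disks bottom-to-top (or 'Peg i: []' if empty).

Answer: Peg 0: [5, 4, 1]
Peg 1: []
Peg 2: [3, 2]

Derivation:
After move 1 (0->1):
Peg 0: [5]
Peg 1: [4]
Peg 2: [3, 2, 1]

After move 2 (1->0):
Peg 0: [5, 4]
Peg 1: []
Peg 2: [3, 2, 1]

After move 3 (0->2):
Peg 0: [5, 4]
Peg 1: []
Peg 2: [3, 2, 1]

After move 4 (1->2):
Peg 0: [5, 4]
Peg 1: []
Peg 2: [3, 2, 1]

After move 5 (1->1):
Peg 0: [5, 4]
Peg 1: []
Peg 2: [3, 2, 1]

After move 6 (2->0):
Peg 0: [5, 4, 1]
Peg 1: []
Peg 2: [3, 2]

After move 7 (2->2):
Peg 0: [5, 4, 1]
Peg 1: []
Peg 2: [3, 2]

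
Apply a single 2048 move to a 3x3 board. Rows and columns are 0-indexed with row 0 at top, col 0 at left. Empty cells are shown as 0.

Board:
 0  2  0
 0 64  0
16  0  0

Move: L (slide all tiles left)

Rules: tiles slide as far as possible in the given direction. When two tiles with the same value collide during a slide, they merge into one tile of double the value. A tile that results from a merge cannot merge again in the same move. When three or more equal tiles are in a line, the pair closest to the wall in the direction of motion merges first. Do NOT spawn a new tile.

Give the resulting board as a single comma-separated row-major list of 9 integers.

Answer: 2, 0, 0, 64, 0, 0, 16, 0, 0

Derivation:
Slide left:
row 0: [0, 2, 0] -> [2, 0, 0]
row 1: [0, 64, 0] -> [64, 0, 0]
row 2: [16, 0, 0] -> [16, 0, 0]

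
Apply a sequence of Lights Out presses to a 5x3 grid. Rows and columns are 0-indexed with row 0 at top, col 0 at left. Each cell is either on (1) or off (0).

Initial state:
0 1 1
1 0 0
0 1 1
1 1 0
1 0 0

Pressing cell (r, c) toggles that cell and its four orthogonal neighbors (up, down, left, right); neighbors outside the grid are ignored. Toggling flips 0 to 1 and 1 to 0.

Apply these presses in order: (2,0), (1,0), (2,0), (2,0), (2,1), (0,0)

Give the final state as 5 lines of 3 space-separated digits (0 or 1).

After press 1 at (2,0):
0 1 1
0 0 0
1 0 1
0 1 0
1 0 0

After press 2 at (1,0):
1 1 1
1 1 0
0 0 1
0 1 0
1 0 0

After press 3 at (2,0):
1 1 1
0 1 0
1 1 1
1 1 0
1 0 0

After press 4 at (2,0):
1 1 1
1 1 0
0 0 1
0 1 0
1 0 0

After press 5 at (2,1):
1 1 1
1 0 0
1 1 0
0 0 0
1 0 0

After press 6 at (0,0):
0 0 1
0 0 0
1 1 0
0 0 0
1 0 0

Answer: 0 0 1
0 0 0
1 1 0
0 0 0
1 0 0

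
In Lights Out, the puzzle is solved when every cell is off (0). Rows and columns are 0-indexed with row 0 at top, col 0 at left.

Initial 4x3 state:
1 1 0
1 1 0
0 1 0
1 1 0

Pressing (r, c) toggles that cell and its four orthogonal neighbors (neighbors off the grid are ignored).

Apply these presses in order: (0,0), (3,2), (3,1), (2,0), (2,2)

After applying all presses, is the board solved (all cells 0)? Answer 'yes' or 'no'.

Answer: no

Derivation:
After press 1 at (0,0):
0 0 0
0 1 0
0 1 0
1 1 0

After press 2 at (3,2):
0 0 0
0 1 0
0 1 1
1 0 1

After press 3 at (3,1):
0 0 0
0 1 0
0 0 1
0 1 0

After press 4 at (2,0):
0 0 0
1 1 0
1 1 1
1 1 0

After press 5 at (2,2):
0 0 0
1 1 1
1 0 0
1 1 1

Lights still on: 7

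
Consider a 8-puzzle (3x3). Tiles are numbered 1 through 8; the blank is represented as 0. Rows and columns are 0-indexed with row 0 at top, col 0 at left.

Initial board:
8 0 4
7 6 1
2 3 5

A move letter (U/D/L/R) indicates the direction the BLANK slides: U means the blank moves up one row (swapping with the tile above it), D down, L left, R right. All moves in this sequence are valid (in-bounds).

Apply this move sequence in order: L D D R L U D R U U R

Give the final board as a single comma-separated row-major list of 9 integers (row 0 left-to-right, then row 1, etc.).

After move 1 (L):
0 8 4
7 6 1
2 3 5

After move 2 (D):
7 8 4
0 6 1
2 3 5

After move 3 (D):
7 8 4
2 6 1
0 3 5

After move 4 (R):
7 8 4
2 6 1
3 0 5

After move 5 (L):
7 8 4
2 6 1
0 3 5

After move 6 (U):
7 8 4
0 6 1
2 3 5

After move 7 (D):
7 8 4
2 6 1
0 3 5

After move 8 (R):
7 8 4
2 6 1
3 0 5

After move 9 (U):
7 8 4
2 0 1
3 6 5

After move 10 (U):
7 0 4
2 8 1
3 6 5

After move 11 (R):
7 4 0
2 8 1
3 6 5

Answer: 7, 4, 0, 2, 8, 1, 3, 6, 5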